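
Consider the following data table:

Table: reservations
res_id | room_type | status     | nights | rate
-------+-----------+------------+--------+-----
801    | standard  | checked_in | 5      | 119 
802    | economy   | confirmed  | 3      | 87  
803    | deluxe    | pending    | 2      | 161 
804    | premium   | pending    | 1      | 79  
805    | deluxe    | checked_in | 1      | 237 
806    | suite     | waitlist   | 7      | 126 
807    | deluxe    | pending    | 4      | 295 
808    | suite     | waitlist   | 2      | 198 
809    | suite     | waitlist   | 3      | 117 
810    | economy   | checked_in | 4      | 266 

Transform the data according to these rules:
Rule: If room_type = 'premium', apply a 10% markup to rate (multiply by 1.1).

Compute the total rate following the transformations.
1692.9

Step 1: Records with room_type = 'premium' have total rate = 79
Step 2: Apply multiplier: 79 × 1.1 = 86.9
Step 3: Other records total: 1606
Step 4: Final sum = 86.9 + 1606 = 1692.9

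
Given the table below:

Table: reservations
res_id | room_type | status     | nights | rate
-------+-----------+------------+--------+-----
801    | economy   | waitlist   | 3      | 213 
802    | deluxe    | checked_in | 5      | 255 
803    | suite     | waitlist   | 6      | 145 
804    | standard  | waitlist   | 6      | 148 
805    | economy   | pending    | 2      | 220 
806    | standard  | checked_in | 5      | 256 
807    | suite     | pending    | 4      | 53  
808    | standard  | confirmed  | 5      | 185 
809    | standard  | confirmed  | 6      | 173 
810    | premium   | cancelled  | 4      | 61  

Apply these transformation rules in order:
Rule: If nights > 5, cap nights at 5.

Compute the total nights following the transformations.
43

Step 1: 3 records have nights > 5
Step 2: These records originally summed to 18
Step 3: After capping: 3 × 5 = 15
Step 4: Unaffected records sum: 28
Step 5: Final sum = 15 + 28 = 43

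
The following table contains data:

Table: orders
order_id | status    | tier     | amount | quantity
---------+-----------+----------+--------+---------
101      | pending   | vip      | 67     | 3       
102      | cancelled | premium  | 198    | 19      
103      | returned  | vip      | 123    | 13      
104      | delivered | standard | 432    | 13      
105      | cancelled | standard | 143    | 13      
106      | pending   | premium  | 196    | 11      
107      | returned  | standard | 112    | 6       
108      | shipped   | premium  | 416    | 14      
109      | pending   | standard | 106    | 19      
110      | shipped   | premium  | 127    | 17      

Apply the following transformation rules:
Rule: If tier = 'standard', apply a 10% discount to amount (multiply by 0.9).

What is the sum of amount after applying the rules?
1840.7

Step 1: Records with tier = 'standard' have total amount = 793
Step 2: Apply multiplier: 793 × 0.9 = 713.7
Step 3: Other records total: 1127
Step 4: Final sum = 713.7 + 1127 = 1840.7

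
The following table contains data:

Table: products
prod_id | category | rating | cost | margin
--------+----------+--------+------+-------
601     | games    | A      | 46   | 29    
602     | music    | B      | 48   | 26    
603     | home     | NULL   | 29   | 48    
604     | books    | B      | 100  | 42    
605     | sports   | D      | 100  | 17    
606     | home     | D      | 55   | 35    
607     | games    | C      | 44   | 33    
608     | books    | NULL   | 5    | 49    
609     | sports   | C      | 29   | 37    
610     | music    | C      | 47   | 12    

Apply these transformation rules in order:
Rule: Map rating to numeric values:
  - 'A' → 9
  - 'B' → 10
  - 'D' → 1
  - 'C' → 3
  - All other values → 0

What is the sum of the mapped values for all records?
40

Step 1: Apply mapping to each record
Step 2: Count by status:
  'A': 1 records × 9 = 9
  'B': 2 records × 10 = 20
  'D': 2 records × 1 = 2
  'C': 3 records × 3 = 9
Step 3: Sum all mapped values = 40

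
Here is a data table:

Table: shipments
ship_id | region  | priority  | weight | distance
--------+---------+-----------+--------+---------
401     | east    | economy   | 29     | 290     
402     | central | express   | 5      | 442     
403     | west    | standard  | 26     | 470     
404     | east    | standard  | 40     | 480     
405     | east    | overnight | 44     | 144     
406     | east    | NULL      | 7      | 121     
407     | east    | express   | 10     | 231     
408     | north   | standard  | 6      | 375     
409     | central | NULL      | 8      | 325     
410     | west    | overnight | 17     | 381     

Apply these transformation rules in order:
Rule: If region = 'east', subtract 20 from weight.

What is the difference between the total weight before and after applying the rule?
100

Step 1: Original sum of weight = 192
Step 2: 5 records have region = 'east'
Step 3: Each affected record changes by -20
Step 4: Total change = 5 × -20 = -100
Step 5: New sum = 192 + -100 = 92
Step 6: Difference = |92 - 192| = 100
        (Sum decreased by 100)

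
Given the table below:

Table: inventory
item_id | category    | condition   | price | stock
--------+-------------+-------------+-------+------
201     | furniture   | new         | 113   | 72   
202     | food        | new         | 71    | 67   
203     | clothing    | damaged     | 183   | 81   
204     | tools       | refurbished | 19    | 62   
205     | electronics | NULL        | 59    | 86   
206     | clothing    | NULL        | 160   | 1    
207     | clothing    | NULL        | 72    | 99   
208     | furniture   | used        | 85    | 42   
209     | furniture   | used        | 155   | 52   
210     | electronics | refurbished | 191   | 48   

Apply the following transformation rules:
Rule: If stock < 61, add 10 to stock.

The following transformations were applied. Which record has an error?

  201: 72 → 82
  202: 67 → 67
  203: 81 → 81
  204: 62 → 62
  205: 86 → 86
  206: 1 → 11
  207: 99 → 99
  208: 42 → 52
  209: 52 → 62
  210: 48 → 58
Record 201 has an error. The correct transformed value should be 72, not 82.

Step 1: Check each record against the rule
Step 2: Record 201 has stock = 72
Step 3: Since 72 >= 61, the bonus should not have been applied
Step 4: Correct value = 72, but claimed value = 82
Conclusion: Record 201 has the error.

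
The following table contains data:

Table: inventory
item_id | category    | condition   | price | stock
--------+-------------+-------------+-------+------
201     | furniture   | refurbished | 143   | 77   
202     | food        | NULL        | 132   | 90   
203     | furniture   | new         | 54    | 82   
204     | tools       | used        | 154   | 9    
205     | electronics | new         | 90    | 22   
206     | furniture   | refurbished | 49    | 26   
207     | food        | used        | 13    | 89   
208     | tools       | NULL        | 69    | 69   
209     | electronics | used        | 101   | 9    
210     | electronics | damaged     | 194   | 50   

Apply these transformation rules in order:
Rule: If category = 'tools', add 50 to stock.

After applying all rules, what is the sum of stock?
623

Step 1: Count records where category = 'tools': 2
Step 2: Total bonus added: 2 × 50 = 100
Step 3: Original sum of stock: 523
Step 4: Final sum = 523 + 100 = 623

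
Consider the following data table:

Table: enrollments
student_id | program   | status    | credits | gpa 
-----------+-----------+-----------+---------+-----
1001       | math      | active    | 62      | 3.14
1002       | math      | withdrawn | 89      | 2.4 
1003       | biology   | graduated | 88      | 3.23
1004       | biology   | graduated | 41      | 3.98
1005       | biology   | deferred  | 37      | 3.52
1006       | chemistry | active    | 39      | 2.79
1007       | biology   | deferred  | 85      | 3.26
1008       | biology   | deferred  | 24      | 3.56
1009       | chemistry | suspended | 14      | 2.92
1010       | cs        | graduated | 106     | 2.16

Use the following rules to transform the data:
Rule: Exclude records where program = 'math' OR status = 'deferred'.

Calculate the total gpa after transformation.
15.08

Step 1: Find records where program = 'math' OR status = 'deferred'
Step 2: 5 records match, summing to 15.88
Step 3: Original sum: 30.96
Step 4: Remaining sum = 30.96 - 15.88 = 15.08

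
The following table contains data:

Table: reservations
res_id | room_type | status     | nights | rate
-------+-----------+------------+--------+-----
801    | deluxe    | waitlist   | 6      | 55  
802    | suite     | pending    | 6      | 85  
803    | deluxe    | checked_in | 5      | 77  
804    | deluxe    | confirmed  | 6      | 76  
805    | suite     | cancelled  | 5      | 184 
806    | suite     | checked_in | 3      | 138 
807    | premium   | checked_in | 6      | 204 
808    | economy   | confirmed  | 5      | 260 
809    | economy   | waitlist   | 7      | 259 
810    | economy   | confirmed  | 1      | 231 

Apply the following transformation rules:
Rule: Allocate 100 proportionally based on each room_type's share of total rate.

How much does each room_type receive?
deluxe: 13.26, economy: 47.8, premium: 13.0, suite: 25.94

Step 1: Calculate total rate = 1569
Step 2: Calculate each room_type's proportion:
  deluxe: 208/1569 = 13.26% → 13.26
  economy: 750/1569 = 47.80% → 47.8
  premium: 204/1569 = 13.00% → 13.0
  suite: 407/1569 = 25.94% → 25.94
Step 3: Verify: sum of allocations ≈ 100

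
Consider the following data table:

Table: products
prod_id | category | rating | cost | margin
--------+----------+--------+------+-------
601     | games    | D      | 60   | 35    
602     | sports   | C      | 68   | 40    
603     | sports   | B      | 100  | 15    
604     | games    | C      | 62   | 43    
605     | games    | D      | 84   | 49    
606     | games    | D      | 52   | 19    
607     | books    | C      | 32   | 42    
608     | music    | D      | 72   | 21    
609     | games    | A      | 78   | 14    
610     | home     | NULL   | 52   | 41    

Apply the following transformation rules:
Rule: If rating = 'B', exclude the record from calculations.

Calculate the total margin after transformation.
304

Step 1: Identify records where rating = 'B'
Step 2: The excluded records sum to 15
Step 3: Original total margin = 319
Step 4: Remaining total = 319 - 15 = 304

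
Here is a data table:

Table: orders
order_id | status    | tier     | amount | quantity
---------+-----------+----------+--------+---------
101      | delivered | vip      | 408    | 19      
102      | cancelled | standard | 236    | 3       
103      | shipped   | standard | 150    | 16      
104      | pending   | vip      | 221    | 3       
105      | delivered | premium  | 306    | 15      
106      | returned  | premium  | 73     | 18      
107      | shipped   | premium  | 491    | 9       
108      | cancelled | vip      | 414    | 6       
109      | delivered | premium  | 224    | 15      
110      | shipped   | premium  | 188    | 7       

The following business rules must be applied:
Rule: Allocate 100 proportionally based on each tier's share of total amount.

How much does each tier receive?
premium: 47.29, standard: 14.24, vip: 38.47

Step 1: Calculate total amount = 2711
Step 2: Calculate each tier's proportion:
  premium: 1282/2711 = 47.29% → 47.29
  standard: 386/2711 = 14.24% → 14.24
  vip: 1043/2711 = 38.47% → 38.47
Step 3: Verify: sum of allocations ≈ 100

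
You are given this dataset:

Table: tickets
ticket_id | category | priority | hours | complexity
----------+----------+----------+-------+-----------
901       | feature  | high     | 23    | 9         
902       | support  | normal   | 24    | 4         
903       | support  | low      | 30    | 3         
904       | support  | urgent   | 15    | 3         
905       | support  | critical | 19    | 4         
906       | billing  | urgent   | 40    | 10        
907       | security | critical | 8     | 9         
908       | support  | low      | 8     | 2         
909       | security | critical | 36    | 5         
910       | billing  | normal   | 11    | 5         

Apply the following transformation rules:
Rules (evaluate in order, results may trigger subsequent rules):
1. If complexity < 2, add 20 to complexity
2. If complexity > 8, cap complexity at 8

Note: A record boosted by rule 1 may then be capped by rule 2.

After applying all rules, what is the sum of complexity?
50

Step 1: Apply rule 1 to records with complexity < 2
  - 0 records get bonus of 20
  - Of these, 0 records then exceed 8 and get capped
Step 2: Apply rule 2 to records with complexity > 8
  - 3 records (original) are capped
Step 3: Calculate final sum = 50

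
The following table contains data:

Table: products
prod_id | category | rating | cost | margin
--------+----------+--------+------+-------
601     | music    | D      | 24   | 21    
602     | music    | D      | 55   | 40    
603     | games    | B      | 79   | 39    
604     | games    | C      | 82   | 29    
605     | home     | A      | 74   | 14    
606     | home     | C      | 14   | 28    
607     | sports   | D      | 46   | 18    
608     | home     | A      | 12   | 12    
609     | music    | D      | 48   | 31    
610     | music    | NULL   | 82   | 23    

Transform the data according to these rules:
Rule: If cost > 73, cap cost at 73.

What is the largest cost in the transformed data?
73

Step 1: Original maximum cost = 82
Step 2: Apply cap at 73
Step 3: 4 records had cost > 73 and were capped
Step 4: Maximum after transformation = 73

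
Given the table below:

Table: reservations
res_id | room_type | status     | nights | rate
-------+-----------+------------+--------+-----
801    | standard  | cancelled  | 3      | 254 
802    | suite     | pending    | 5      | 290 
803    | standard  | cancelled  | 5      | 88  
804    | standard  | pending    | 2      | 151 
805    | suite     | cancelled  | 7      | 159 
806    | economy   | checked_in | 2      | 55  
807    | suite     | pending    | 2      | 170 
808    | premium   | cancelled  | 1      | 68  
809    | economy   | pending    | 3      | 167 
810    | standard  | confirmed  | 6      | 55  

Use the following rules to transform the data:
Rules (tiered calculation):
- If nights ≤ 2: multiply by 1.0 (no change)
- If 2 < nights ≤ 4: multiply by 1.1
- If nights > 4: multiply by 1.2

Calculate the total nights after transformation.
41.2

Step 1: Tier 1 (nights ≤ 2): 4 records, sum = 7 × 1.0 = 7.0
Step 2: Tier 2 (2 < nights ≤ 4): 2 records, sum = 6 × 1.1 = 6.6
Step 3: Tier 3 (nights > 4): 4 records, sum = 23 × 1.2 = 27.6
Step 4: Final sum = 7.0 + 6.6 + 27.6 = 41.2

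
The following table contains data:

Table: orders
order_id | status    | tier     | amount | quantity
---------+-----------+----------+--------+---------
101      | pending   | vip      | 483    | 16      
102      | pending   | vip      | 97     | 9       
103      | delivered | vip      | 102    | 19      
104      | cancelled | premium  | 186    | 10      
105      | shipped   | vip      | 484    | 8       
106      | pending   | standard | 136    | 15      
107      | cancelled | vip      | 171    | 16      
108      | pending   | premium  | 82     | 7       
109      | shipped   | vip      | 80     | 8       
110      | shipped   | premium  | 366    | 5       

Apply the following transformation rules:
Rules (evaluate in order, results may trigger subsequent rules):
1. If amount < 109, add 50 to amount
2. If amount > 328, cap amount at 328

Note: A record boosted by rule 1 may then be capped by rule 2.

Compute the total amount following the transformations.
2038

Step 1: Apply rule 1 to records with amount < 109
  - 4 records get bonus of 50
  - Of these, 0 records then exceed 328 and get capped
Step 2: Apply rule 2 to records with amount > 328
  - 3 records (original) are capped
Step 3: Calculate final sum = 2038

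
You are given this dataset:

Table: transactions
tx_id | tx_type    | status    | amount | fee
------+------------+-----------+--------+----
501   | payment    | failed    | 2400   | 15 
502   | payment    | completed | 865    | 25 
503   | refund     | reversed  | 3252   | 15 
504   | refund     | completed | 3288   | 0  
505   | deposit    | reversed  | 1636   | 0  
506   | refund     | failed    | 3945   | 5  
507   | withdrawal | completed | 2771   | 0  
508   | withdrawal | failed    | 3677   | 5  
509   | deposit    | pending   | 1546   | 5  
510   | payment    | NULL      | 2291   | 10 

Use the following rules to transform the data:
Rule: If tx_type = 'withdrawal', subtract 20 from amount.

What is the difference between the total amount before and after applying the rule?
40

Step 1: Original sum of amount = 25671
Step 2: 2 records have tx_type = 'withdrawal'
Step 3: Each affected record changes by -20
Step 4: Total change = 2 × -20 = -40
Step 5: New sum = 25671 + -40 = 25631
Step 6: Difference = |25631 - 25671| = 40
        (Sum decreased by 40)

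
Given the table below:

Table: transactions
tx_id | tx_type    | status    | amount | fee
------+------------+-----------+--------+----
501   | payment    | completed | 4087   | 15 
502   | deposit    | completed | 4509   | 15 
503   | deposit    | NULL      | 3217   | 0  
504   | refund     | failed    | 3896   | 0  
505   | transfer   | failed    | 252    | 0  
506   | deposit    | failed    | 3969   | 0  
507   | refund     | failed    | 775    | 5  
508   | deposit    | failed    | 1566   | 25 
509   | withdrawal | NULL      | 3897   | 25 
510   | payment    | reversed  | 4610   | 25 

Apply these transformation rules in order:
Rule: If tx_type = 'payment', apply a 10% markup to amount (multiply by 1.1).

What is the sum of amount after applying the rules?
31647.7

Step 1: Records with tx_type = 'payment' have total amount = 8697
Step 2: Apply multiplier: 8697 × 1.1 = 9566.7
Step 3: Other records total: 22081
Step 4: Final sum = 9566.7 + 22081 = 31647.7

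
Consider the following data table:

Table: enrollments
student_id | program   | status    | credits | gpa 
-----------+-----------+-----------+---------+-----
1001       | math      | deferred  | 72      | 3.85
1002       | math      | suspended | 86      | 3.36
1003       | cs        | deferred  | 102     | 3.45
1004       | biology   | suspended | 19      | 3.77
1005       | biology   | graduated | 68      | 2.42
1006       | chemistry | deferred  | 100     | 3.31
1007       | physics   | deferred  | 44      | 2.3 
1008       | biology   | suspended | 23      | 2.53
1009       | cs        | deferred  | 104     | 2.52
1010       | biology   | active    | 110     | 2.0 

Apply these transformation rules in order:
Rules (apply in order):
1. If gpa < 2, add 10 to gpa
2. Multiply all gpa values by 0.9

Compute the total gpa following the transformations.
26.56

Step 1: Apply Rule 1 - Add 10 to records with gpa < 2
  - 0 records affected: 0 + (0 × 10) = 0
  - Unaffected records: 29.51
  - Sum after Rule 1: 29.51
Step 2: Apply Rule 2 - Multiply all by 0.9
  - 29.51 × 0.9 = 26.56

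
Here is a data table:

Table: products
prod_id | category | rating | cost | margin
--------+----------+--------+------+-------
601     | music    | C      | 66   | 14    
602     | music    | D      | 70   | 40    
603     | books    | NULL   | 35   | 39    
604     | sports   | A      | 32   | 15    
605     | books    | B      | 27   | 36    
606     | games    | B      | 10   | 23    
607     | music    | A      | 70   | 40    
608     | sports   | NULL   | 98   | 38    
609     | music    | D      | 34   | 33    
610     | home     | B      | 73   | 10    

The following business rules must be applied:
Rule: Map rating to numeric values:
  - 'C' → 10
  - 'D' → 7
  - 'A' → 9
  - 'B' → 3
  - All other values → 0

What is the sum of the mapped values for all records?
51

Step 1: Apply mapping to each record
Step 2: Count by status:
  'C': 1 records × 10 = 10
  'D': 2 records × 7 = 14
  'A': 2 records × 9 = 18
  'B': 3 records × 3 = 9
Step 3: Sum all mapped values = 51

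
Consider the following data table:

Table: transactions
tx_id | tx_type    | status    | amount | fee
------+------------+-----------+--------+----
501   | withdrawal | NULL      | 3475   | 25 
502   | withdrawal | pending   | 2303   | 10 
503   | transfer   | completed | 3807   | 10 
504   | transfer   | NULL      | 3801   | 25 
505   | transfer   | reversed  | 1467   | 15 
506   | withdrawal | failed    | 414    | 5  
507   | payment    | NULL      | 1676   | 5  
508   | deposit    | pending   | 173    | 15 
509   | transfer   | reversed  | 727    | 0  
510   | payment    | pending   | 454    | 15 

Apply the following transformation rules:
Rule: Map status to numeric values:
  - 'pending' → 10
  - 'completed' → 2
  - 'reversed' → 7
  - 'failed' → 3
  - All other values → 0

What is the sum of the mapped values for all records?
49

Step 1: Apply mapping to each record
Step 2: Count by status:
  'pending': 3 records × 10 = 30
  'completed': 1 records × 2 = 2
  'reversed': 2 records × 7 = 14
  'failed': 1 records × 3 = 3
Step 3: Sum all mapped values = 49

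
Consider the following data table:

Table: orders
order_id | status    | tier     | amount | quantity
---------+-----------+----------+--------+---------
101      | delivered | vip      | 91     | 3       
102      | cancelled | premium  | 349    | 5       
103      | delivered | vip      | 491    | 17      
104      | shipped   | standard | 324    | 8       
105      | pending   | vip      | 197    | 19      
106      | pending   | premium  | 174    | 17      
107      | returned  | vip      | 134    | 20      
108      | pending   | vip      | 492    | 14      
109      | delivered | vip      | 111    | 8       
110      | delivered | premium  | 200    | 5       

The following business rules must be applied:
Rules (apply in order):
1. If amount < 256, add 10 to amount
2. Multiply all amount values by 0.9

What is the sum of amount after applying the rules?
2360.7

Step 1: Apply Rule 1 - Add 10 to records with amount < 256
  - 6 records affected: 907 + (6 × 10) = 967
  - Unaffected records: 1656
  - Sum after Rule 1: 2623
Step 2: Apply Rule 2 - Multiply all by 0.9
  - 2623 × 0.9 = 2360.7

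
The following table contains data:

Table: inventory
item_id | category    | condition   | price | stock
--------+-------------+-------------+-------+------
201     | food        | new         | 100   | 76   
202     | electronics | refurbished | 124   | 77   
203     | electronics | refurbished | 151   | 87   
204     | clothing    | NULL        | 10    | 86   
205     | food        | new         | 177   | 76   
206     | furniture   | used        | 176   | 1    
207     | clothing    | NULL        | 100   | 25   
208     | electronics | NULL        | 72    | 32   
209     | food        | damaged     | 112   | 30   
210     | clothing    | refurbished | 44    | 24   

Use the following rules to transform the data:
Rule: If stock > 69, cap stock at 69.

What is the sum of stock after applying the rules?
457

Step 1: 5 records have stock > 69
Step 2: These records originally summed to 402
Step 3: After capping: 5 × 69 = 345
Step 4: Unaffected records sum: 112
Step 5: Final sum = 345 + 112 = 457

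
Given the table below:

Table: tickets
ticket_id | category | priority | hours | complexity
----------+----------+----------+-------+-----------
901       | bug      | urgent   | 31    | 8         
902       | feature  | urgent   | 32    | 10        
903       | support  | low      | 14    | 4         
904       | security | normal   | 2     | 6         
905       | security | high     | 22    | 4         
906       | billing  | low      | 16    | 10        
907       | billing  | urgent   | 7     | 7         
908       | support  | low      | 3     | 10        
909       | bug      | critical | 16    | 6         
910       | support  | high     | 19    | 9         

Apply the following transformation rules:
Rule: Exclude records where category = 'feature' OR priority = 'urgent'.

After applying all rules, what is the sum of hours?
92

Step 1: Find records where category = 'feature' OR priority = 'urgent'
Step 2: 3 records match, summing to 70
Step 3: Original sum: 162
Step 4: Remaining sum = 162 - 70 = 92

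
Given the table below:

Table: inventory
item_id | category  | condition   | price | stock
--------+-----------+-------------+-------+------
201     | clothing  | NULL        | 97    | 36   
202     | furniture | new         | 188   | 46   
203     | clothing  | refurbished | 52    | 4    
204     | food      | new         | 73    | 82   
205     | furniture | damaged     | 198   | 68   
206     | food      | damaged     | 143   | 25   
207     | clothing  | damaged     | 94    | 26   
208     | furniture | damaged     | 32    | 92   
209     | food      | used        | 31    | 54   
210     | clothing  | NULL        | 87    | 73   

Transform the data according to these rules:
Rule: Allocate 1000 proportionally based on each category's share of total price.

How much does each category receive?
clothing: 331.66, food: 248.24, furniture: 420.1

Step 1: Calculate total price = 995
Step 2: Calculate each category's proportion:
  clothing: 330/995 = 33.17% → 331.66
  food: 247/995 = 24.82% → 248.24
  furniture: 418/995 = 42.01% → 420.1
Step 3: Verify: sum of allocations ≈ 1000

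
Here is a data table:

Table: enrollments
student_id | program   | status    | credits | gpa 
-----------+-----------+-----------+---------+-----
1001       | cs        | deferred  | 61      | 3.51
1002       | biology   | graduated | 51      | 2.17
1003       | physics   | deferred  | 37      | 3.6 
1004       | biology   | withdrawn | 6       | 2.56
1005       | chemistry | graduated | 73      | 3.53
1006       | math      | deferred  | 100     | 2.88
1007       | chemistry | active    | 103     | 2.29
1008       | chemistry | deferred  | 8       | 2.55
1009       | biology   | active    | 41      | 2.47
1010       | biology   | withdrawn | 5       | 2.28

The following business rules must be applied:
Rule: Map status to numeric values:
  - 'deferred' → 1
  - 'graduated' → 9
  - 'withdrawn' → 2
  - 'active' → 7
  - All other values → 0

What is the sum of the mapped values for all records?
40

Step 1: Apply mapping to each record
Step 2: Count by status:
  'deferred': 4 records × 1 = 4
  'graduated': 2 records × 9 = 18
  'withdrawn': 2 records × 2 = 4
  'active': 2 records × 7 = 14
Step 3: Sum all mapped values = 40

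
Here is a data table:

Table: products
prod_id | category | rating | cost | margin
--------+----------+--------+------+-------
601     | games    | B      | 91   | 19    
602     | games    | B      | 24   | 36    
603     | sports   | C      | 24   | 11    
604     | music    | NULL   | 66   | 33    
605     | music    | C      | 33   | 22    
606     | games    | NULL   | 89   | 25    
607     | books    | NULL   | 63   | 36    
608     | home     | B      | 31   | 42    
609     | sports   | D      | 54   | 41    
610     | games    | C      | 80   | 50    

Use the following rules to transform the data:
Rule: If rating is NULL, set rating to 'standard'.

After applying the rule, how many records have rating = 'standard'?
3

Step 1: Count records where rating IS NULL
Step 2: Found 3 records with NULL rating
Step 3: These records will have rating set to 'standard'
Step 4: Records already having rating = 'standard': 0
Step 5: Answer: 3 + 0 = 3 records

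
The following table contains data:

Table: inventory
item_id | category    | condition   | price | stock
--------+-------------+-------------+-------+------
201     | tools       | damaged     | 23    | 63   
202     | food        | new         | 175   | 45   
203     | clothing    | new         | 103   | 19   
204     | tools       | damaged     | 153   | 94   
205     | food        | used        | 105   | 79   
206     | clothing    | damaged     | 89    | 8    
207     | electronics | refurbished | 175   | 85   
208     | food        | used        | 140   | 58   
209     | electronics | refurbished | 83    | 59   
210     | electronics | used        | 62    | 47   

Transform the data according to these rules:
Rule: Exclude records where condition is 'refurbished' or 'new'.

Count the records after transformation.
6

Step 1: Count records to exclude
  - 2 (refurbished) + 2 (new) = 4 records
Step 2: Total records: 10
Step 3: Remaining = 10 - 4 = 6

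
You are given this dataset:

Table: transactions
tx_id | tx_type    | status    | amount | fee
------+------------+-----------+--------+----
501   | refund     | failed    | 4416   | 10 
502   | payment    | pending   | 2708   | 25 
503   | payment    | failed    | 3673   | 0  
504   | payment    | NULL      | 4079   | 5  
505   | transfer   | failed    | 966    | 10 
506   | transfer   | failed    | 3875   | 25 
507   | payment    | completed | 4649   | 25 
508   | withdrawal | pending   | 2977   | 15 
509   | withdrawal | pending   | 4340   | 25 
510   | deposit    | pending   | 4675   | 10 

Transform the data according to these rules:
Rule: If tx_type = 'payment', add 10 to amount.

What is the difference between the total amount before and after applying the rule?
40

Step 1: Original sum of amount = 36358
Step 2: 4 records have tx_type = 'payment'
Step 3: Each affected record changes by 10
Step 4: Total change = 4 × 10 = 40
Step 5: New sum = 36358 + 40 = 36398
Step 6: Difference = |36398 - 36358| = 40
        (Sum increased by 40)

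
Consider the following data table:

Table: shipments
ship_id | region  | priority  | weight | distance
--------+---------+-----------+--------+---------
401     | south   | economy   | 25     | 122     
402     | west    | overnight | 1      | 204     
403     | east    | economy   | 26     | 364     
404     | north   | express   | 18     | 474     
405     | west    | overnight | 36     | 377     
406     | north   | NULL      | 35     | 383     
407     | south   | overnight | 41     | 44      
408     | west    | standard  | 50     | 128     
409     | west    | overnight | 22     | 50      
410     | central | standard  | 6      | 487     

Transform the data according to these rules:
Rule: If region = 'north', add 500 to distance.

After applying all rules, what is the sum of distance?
3633

Step 1: Count records where region = 'north': 2
Step 2: Total bonus added: 2 × 500 = 1000
Step 3: Original sum of distance: 2633
Step 4: Final sum = 2633 + 1000 = 3633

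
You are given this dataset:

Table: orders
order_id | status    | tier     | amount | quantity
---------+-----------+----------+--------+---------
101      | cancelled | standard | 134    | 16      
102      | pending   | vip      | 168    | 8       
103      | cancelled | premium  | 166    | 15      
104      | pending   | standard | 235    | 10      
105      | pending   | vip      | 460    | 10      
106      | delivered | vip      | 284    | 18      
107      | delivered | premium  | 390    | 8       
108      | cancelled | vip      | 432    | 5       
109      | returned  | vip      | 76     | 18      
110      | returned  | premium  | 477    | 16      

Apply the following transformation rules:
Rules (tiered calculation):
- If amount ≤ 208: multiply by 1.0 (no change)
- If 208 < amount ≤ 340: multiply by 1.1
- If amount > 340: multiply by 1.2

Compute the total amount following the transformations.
3225.7

Step 1: Tier 1 (amount ≤ 208): 4 records, sum = 544 × 1.0 = 544.0
Step 2: Tier 2 (208 < amount ≤ 340): 2 records, sum = 519 × 1.1 = 570.9
Step 3: Tier 3 (amount > 340): 4 records, sum = 1759 × 1.2 = 2110.8
Step 4: Final sum = 544.0 + 570.9 + 2110.8 = 3225.7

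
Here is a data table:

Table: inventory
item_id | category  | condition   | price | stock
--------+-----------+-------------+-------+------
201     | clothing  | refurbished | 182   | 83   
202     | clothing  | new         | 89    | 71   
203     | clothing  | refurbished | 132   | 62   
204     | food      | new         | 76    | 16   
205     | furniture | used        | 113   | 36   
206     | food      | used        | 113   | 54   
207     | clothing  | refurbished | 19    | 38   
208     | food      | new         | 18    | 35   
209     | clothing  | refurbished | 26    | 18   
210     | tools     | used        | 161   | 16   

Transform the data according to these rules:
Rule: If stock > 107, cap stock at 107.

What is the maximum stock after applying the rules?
83

Step 1: Original maximum stock = 83
Step 2: Check cap of 107 against maximum
Step 3: No records exceed the cap (max 83 <= cap 107), so no capping applies
Step 4: Maximum after transformation = 83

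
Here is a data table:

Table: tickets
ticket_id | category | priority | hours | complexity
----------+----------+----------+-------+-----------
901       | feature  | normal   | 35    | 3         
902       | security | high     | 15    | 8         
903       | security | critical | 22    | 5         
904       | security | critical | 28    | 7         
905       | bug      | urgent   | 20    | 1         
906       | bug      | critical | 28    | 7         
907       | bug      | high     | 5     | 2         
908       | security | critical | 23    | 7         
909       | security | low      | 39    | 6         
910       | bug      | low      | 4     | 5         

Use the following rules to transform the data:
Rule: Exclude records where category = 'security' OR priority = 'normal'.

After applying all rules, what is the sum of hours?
57

Step 1: Find records where category = 'security' OR priority = 'normal'
Step 2: 6 records match, summing to 162
Step 3: Original sum: 219
Step 4: Remaining sum = 219 - 162 = 57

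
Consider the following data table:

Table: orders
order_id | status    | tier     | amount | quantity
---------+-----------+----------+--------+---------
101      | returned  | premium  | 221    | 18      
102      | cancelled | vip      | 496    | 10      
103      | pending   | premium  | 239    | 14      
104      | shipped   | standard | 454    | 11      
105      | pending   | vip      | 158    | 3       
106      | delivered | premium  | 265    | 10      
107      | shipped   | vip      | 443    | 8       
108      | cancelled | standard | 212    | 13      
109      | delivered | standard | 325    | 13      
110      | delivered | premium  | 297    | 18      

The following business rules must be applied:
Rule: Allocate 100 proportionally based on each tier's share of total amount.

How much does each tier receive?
premium: 32.86, standard: 31.86, vip: 35.27

Step 1: Calculate total amount = 3110
Step 2: Calculate each tier's proportion:
  premium: 1022/3110 = 32.86% → 32.86
  standard: 991/3110 = 31.86% → 31.86
  vip: 1097/3110 = 35.27% → 35.27
Step 3: Verify: sum of allocations ≈ 100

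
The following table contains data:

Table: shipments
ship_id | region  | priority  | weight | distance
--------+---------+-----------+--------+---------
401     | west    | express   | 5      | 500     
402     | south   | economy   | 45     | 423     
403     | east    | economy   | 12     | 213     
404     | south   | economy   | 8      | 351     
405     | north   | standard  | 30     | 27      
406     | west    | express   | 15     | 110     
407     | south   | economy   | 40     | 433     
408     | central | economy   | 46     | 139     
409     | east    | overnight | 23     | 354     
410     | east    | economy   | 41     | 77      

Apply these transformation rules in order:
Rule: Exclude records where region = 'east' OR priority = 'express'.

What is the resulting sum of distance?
1373

Step 1: Find records where region = 'east' OR priority = 'express'
Step 2: 5 records match, summing to 1254
Step 3: Original sum: 2627
Step 4: Remaining sum = 2627 - 1254 = 1373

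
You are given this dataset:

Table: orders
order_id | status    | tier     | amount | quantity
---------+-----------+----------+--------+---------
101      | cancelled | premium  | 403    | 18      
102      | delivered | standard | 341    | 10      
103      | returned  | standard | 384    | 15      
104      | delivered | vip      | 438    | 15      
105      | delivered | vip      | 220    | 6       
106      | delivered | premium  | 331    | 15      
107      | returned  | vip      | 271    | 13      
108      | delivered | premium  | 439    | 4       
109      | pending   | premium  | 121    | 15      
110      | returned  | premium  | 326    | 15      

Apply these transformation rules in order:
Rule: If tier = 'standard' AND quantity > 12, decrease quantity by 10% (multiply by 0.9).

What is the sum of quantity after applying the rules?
124.5

Step 1: Find records where tier = 'standard' AND quantity > 12
Step 2: 1 records match, summing to 15
Step 3: After multiplier: 15 × 0.9 = 13.5
Step 4: Unaffected records sum: 111
Step 5: Final sum = 13.5 + 111 = 124.5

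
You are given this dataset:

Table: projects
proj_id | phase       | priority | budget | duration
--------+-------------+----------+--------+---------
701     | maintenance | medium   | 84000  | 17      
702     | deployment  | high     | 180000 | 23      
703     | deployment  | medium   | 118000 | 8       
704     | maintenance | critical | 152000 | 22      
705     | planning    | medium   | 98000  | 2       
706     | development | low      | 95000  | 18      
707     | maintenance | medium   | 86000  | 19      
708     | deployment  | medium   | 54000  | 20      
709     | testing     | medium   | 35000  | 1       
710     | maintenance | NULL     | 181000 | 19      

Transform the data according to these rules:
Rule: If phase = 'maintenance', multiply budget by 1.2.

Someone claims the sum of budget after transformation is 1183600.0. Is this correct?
Yes, the result is correct.

Step 1: Calculate the correct sum after transformation
Step 2: Apply multiplier 1.2 to records where phase = 'maintenance'
Step 3: Correct result = 1183600.0
Step 4: Claimed result = 1183600.0
Step 5: 1183600.0 = 1183600.0 ✓
Conclusion: The claimed result is correct.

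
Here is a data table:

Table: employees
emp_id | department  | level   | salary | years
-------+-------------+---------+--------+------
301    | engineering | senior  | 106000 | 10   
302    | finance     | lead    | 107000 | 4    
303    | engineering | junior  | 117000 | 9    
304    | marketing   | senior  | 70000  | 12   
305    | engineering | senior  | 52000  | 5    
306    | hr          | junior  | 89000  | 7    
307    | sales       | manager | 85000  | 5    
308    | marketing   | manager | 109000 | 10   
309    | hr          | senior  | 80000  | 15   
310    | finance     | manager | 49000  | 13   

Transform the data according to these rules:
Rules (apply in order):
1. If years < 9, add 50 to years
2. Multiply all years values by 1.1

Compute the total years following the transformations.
319.0

Step 1: Apply Rule 1 - Add 50 to records with years < 9
  - 4 records affected: 21 + (4 × 50) = 221
  - Unaffected records: 69
  - Sum after Rule 1: 290
Step 2: Apply Rule 2 - Multiply all by 1.1
  - 290 × 1.1 = 319.0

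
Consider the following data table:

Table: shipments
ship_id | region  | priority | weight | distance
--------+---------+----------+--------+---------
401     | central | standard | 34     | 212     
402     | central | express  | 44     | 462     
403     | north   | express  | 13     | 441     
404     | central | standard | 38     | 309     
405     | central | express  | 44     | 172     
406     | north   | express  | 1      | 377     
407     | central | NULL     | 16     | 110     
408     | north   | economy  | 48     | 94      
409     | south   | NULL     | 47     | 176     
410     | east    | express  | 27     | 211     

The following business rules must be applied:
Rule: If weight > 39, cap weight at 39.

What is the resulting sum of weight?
285

Step 1: 4 records have weight > 39
Step 2: These records originally summed to 183
Step 3: After capping: 4 × 39 = 156
Step 4: Unaffected records sum: 129
Step 5: Final sum = 156 + 129 = 285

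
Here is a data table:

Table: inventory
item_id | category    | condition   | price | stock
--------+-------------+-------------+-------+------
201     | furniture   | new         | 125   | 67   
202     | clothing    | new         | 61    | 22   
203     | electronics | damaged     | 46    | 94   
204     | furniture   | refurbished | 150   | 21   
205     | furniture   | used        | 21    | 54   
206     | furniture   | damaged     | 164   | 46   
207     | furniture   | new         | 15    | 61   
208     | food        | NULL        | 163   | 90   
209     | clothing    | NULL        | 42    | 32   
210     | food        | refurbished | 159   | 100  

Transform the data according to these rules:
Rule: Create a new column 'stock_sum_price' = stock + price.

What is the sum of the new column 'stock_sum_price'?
1533

Step 1: For each record, compute stock + price
Example calculations:
  67 + 125 = 192
  22 + 61 = 83
  94 + 46 = 140
  ...
Step 2: Sum all derived values
Step 3: Total = 1533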